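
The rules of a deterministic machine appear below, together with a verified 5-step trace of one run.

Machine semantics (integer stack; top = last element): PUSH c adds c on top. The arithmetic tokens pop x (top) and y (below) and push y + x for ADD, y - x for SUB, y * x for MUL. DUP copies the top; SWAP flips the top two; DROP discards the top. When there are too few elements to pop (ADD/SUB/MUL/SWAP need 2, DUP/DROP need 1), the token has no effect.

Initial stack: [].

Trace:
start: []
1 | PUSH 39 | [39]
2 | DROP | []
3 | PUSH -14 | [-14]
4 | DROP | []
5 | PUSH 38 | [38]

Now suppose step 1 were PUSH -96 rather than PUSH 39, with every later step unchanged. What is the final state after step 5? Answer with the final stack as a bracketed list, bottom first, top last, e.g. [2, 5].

[38]

(re-executing from step 1 with the substitution; state before step 1: [])
1 | PUSH -96 | [-96]
2 | DROP | []
3 | PUSH -14 | [-14]
4 | DROP | []
5 | PUSH 38 | [38]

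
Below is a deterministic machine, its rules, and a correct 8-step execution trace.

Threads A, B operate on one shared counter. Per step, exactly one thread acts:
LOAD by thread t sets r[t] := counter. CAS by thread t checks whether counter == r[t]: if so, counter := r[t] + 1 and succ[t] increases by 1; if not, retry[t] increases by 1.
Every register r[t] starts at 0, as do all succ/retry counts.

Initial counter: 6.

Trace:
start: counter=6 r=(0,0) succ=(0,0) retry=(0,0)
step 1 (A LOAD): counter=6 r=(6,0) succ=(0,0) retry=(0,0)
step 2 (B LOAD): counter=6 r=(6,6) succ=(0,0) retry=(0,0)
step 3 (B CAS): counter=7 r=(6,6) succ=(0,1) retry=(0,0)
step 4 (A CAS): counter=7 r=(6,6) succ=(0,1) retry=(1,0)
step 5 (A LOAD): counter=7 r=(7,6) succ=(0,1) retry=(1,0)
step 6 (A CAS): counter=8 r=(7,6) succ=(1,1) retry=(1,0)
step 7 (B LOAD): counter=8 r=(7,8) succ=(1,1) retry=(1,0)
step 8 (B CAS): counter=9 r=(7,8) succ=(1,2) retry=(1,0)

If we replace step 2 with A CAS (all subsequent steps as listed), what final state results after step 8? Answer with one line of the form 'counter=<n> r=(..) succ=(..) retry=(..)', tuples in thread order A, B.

(re-executing from step 2 with the substitution; state before step 2: counter=6 r=(6,0) succ=(0,0) retry=(0,0))
step 2 (A CAS): counter=7 r=(6,0) succ=(1,0) retry=(0,0)
step 3 (B CAS): counter=7 r=(6,0) succ=(1,0) retry=(0,1)
step 4 (A CAS): counter=7 r=(6,0) succ=(1,0) retry=(1,1)
step 5 (A LOAD): counter=7 r=(7,0) succ=(1,0) retry=(1,1)
step 6 (A CAS): counter=8 r=(7,0) succ=(2,0) retry=(1,1)
step 7 (B LOAD): counter=8 r=(7,8) succ=(2,0) retry=(1,1)
step 8 (B CAS): counter=9 r=(7,8) succ=(2,1) retry=(1,1)

counter=9 r=(7,8) succ=(2,1) retry=(1,1)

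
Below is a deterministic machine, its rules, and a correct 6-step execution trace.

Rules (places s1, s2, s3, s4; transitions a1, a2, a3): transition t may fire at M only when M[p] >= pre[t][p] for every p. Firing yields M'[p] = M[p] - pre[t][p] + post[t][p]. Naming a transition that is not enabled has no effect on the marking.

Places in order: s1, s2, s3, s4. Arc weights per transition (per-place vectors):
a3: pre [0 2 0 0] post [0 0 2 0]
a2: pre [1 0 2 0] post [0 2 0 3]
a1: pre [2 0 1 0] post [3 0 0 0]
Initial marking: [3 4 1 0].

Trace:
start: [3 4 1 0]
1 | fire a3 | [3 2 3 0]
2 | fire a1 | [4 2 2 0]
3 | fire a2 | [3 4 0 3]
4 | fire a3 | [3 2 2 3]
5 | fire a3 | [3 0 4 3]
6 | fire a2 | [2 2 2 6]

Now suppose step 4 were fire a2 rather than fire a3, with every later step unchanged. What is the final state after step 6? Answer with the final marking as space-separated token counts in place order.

2 4 0 6

(re-executing from step 4 with the substitution; state before step 4: [3 4 0 3])
4 | fire a2 | [3 4 0 3]
5 | fire a3 | [3 2 2 3]
6 | fire a2 | [2 4 0 6]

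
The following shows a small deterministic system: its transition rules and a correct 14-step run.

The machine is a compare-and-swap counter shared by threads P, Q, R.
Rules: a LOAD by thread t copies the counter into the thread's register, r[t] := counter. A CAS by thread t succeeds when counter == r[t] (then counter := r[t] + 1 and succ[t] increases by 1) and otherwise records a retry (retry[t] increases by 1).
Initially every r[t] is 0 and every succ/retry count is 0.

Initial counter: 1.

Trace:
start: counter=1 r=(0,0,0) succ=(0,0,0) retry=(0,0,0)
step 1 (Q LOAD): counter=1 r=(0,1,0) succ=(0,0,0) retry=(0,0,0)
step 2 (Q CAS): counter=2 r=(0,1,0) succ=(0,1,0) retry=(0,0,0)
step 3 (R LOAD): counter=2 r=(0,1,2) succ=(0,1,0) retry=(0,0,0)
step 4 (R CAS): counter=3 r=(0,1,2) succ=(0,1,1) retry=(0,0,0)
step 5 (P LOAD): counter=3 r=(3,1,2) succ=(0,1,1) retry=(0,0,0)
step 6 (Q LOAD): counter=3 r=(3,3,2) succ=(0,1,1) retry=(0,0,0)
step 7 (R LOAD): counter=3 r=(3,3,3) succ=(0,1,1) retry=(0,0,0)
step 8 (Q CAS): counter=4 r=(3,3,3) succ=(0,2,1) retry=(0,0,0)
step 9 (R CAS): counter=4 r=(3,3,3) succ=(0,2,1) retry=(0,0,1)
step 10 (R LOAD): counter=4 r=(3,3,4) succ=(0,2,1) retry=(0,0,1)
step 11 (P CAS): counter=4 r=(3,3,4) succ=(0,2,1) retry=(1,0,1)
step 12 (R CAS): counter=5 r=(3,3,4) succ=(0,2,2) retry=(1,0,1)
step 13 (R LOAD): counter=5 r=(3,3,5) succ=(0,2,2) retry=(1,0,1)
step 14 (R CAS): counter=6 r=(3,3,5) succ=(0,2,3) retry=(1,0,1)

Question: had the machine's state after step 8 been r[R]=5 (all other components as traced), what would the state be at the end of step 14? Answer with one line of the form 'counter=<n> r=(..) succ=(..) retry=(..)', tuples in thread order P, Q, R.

state after step 8 := counter=4 r=(3,3,5) succ=(0,2,1) retry=(0,0,0)
step 9 (R CAS): counter=4 r=(3,3,5) succ=(0,2,1) retry=(0,0,1)
step 10 (R LOAD): counter=4 r=(3,3,4) succ=(0,2,1) retry=(0,0,1)
step 11 (P CAS): counter=4 r=(3,3,4) succ=(0,2,1) retry=(1,0,1)
step 12 (R CAS): counter=5 r=(3,3,4) succ=(0,2,2) retry=(1,0,1)
step 13 (R LOAD): counter=5 r=(3,3,5) succ=(0,2,2) retry=(1,0,1)
step 14 (R CAS): counter=6 r=(3,3,5) succ=(0,2,3) retry=(1,0,1)

counter=6 r=(3,3,5) succ=(0,2,3) retry=(1,0,1)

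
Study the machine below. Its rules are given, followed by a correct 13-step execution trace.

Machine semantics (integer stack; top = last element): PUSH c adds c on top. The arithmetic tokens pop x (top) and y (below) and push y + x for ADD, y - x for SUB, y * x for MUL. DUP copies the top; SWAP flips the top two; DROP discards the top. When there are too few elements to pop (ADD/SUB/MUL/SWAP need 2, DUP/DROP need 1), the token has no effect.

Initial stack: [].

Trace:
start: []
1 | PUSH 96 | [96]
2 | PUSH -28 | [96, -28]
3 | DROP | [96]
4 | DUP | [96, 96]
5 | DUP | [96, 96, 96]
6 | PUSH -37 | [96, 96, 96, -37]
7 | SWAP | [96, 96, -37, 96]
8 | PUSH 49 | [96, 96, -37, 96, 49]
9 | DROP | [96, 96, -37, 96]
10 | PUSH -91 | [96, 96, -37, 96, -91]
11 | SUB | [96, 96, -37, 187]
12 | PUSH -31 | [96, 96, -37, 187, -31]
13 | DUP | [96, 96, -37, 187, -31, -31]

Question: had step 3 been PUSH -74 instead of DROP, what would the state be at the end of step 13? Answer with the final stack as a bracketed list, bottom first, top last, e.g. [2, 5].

(re-executing from step 3 with the substitution; state before step 3: [96, -28])
3 | PUSH -74 | [96, -28, -74]
4 | DUP | [96, -28, -74, -74]
5 | DUP | [96, -28, -74, -74, -74]
6 | PUSH -37 | [96, -28, -74, -74, -74, -37]
7 | SWAP | [96, -28, -74, -74, -37, -74]
8 | PUSH 49 | [96, -28, -74, -74, -37, -74, 49]
9 | DROP | [96, -28, -74, -74, -37, -74]
10 | PUSH -91 | [96, -28, -74, -74, -37, -74, -91]
11 | SUB | [96, -28, -74, -74, -37, 17]
12 | PUSH -31 | [96, -28, -74, -74, -37, 17, -31]
13 | DUP | [96, -28, -74, -74, -37, 17, -31, -31]

[96, -28, -74, -74, -37, 17, -31, -31]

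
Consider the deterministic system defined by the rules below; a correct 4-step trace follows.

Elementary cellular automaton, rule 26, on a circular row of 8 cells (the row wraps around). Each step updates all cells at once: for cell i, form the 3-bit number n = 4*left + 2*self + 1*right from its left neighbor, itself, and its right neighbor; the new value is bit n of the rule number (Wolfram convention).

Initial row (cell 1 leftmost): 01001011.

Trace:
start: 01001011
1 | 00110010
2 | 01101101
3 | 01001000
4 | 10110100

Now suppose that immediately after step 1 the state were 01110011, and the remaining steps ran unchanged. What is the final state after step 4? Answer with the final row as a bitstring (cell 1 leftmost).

state after step 1 := 01110011
2 | 01001110
3 | 10111001
4 | 00100111

00100111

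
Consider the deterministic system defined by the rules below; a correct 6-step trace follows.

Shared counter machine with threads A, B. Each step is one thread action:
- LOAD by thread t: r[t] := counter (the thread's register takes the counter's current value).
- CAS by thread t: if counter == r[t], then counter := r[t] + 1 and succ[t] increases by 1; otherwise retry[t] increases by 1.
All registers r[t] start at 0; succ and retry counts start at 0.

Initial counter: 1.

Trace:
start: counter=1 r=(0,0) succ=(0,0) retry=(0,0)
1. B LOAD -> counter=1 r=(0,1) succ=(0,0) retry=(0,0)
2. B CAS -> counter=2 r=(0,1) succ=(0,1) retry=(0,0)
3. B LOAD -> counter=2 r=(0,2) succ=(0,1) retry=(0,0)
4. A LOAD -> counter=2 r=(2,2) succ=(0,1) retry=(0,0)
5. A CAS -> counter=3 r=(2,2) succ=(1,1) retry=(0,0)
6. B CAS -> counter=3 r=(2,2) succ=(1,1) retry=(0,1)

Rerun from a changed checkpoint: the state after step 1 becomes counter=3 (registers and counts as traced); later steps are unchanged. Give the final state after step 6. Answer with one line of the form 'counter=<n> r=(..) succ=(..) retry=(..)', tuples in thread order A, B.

state after step 1 := counter=3 r=(0,1) succ=(0,0) retry=(0,0)
2. B CAS -> counter=3 r=(0,1) succ=(0,0) retry=(0,1)
3. B LOAD -> counter=3 r=(0,3) succ=(0,0) retry=(0,1)
4. A LOAD -> counter=3 r=(3,3) succ=(0,0) retry=(0,1)
5. A CAS -> counter=4 r=(3,3) succ=(1,0) retry=(0,1)
6. B CAS -> counter=4 r=(3,3) succ=(1,0) retry=(0,2)

counter=4 r=(3,3) succ=(1,0) retry=(0,2)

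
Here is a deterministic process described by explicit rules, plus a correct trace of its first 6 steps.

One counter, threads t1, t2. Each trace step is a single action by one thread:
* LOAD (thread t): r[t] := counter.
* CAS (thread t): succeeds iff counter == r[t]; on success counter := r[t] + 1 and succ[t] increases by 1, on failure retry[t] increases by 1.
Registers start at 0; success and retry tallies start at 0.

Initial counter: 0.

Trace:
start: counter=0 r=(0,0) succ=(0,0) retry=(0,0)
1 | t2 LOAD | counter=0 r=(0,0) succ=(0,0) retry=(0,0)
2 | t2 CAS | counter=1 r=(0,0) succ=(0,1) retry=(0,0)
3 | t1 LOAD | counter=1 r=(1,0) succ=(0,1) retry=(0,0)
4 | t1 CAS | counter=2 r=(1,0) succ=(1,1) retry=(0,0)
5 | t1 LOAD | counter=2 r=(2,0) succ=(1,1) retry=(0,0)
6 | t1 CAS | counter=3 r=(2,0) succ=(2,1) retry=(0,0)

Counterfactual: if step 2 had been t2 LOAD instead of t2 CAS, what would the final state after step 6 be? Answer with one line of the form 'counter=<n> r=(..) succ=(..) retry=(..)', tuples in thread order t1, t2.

counter=2 r=(1,0) succ=(2,0) retry=(0,0)

(re-executing from step 2 with the substitution; state before step 2: counter=0 r=(0,0) succ=(0,0) retry=(0,0))
2 | t2 LOAD | counter=0 r=(0,0) succ=(0,0) retry=(0,0)
3 | t1 LOAD | counter=0 r=(0,0) succ=(0,0) retry=(0,0)
4 | t1 CAS | counter=1 r=(0,0) succ=(1,0) retry=(0,0)
5 | t1 LOAD | counter=1 r=(1,0) succ=(1,0) retry=(0,0)
6 | t1 CAS | counter=2 r=(1,0) succ=(2,0) retry=(0,0)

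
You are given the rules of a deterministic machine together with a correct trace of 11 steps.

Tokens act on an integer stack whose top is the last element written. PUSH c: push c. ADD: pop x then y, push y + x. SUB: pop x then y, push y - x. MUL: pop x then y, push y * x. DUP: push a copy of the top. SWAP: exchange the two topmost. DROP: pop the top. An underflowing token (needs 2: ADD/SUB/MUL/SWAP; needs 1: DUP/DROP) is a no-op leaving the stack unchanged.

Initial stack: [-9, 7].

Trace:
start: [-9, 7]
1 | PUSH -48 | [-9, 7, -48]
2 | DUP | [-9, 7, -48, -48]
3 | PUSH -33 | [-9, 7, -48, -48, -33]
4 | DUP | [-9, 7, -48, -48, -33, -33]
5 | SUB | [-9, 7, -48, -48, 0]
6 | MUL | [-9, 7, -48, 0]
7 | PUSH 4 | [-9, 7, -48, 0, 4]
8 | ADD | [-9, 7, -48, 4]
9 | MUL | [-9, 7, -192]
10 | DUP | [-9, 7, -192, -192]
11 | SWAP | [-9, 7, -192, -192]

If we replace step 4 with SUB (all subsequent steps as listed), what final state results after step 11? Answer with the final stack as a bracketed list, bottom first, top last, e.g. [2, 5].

(re-executing from step 4 with the substitution; state before step 4: [-9, 7, -48, -48, -33])
4 | SUB | [-9, 7, -48, -15]
5 | SUB | [-9, 7, -33]
6 | MUL | [-9, -231]
7 | PUSH 4 | [-9, -231, 4]
8 | ADD | [-9, -227]
9 | MUL | [2043]
10 | DUP | [2043, 2043]
11 | SWAP | [2043, 2043]

[2043, 2043]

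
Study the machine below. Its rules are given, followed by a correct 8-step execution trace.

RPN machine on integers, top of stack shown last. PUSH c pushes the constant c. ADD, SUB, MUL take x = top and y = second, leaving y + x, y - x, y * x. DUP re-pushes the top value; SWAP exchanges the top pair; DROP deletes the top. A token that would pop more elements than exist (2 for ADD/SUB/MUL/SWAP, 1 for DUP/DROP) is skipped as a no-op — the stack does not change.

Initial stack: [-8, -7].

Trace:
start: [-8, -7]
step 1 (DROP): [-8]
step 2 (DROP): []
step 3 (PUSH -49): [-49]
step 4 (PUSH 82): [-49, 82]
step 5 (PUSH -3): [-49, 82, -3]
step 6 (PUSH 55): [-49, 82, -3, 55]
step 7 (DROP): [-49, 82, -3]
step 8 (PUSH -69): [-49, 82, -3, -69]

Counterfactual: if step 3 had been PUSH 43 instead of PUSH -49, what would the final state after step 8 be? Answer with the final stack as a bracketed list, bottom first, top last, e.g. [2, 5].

[43, 82, -3, -69]

(re-executing from step 3 with the substitution; state before step 3: [])
step 3 (PUSH 43): [43]
step 4 (PUSH 82): [43, 82]
step 5 (PUSH -3): [43, 82, -3]
step 6 (PUSH 55): [43, 82, -3, 55]
step 7 (DROP): [43, 82, -3]
step 8 (PUSH -69): [43, 82, -3, -69]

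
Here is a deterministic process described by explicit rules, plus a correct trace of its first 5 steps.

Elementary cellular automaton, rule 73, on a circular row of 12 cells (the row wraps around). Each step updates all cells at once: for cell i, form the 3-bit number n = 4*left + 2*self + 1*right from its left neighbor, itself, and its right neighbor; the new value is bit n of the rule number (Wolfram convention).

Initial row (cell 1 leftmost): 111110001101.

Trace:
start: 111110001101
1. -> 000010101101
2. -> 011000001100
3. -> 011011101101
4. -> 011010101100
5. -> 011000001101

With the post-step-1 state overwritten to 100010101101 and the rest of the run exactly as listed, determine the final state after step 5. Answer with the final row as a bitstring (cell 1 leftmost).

100000001101

state after step 1 := 100010101101
2. -> 101000001101
3. -> 100011101101
4. -> 101010101101
5. -> 100000001101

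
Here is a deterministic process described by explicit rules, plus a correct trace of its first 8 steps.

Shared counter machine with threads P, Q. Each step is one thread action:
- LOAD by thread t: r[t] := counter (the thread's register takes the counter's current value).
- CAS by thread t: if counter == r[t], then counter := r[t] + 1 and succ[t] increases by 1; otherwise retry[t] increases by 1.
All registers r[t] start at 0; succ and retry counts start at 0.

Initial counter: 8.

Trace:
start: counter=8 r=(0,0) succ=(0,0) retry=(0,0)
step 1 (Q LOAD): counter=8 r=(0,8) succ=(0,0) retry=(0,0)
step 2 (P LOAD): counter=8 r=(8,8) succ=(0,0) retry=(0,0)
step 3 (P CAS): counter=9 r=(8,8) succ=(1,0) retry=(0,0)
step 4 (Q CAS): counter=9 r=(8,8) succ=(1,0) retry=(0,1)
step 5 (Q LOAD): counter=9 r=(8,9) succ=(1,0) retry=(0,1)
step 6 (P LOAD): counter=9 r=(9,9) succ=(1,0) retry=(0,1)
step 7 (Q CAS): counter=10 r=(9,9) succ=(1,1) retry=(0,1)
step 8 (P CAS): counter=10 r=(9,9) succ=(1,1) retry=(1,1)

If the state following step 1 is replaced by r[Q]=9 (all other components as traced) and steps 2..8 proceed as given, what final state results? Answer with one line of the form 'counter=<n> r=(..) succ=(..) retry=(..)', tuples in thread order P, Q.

counter=11 r=(10,10) succ=(1,2) retry=(1,0)

state after step 1 := counter=8 r=(0,9) succ=(0,0) retry=(0,0)
step 2 (P LOAD): counter=8 r=(8,9) succ=(0,0) retry=(0,0)
step 3 (P CAS): counter=9 r=(8,9) succ=(1,0) retry=(0,0)
step 4 (Q CAS): counter=10 r=(8,9) succ=(1,1) retry=(0,0)
step 5 (Q LOAD): counter=10 r=(8,10) succ=(1,1) retry=(0,0)
step 6 (P LOAD): counter=10 r=(10,10) succ=(1,1) retry=(0,0)
step 7 (Q CAS): counter=11 r=(10,10) succ=(1,2) retry=(0,0)
step 8 (P CAS): counter=11 r=(10,10) succ=(1,2) retry=(1,0)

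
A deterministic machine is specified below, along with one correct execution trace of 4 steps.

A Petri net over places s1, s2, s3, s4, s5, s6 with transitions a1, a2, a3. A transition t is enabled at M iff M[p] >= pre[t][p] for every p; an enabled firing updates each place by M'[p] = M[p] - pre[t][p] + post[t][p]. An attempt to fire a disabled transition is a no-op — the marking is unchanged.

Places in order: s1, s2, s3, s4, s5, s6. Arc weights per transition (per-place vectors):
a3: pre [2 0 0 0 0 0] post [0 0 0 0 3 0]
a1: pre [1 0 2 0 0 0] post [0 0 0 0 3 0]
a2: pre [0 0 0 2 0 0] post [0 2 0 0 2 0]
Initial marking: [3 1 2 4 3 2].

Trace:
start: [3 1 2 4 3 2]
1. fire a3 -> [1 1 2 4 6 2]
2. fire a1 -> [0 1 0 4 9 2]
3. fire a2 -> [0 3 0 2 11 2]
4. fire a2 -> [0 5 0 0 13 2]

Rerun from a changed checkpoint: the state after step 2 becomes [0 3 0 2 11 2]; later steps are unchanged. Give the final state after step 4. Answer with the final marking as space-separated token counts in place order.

0 5 0 0 13 2

state after step 2 := [0 3 0 2 11 2]
3. fire a2 -> [0 5 0 0 13 2]
4. fire a2 -> [0 5 0 0 13 2]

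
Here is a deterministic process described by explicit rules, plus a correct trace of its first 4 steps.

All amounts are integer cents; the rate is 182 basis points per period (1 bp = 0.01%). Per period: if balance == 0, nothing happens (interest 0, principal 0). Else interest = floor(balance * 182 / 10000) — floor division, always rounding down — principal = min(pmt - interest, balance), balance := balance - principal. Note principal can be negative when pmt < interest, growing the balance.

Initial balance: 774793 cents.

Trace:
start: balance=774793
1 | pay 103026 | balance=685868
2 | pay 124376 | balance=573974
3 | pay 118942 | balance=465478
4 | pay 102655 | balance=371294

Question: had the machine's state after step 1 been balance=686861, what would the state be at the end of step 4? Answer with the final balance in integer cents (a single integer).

372342

state after step 1 := balance=686861
2 | pay 124376 | balance=574985
3 | pay 118942 | balance=466507
4 | pay 102655 | balance=372342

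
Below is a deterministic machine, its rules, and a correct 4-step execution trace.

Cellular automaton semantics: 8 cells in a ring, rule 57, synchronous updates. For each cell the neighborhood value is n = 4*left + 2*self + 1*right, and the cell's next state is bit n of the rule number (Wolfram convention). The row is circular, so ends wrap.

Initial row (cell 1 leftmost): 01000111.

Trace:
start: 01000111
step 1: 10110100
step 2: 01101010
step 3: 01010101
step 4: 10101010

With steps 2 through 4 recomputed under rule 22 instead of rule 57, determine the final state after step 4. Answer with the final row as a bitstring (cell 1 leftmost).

11111100

(re-executing steps 2..4 under rule 22; state before step 2: 10110100)
step 2: 10000111
step 3: 01001000
step 4: 11111100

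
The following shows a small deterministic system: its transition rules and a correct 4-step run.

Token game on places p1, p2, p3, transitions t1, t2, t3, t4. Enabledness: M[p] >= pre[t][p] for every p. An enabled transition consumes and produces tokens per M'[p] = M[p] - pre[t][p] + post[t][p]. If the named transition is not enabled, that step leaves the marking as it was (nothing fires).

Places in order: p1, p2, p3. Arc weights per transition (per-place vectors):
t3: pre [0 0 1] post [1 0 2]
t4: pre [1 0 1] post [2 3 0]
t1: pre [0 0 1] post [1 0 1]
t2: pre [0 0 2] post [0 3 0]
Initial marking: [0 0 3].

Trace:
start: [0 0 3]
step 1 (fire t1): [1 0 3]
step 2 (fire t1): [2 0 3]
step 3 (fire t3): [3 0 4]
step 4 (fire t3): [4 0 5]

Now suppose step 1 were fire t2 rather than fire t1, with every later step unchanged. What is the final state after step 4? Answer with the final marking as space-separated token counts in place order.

3 3 3

(re-executing from step 1 with the substitution; state before step 1: [0 0 3])
step 1 (fire t2): [0 3 1]
step 2 (fire t1): [1 3 1]
step 3 (fire t3): [2 3 2]
step 4 (fire t3): [3 3 3]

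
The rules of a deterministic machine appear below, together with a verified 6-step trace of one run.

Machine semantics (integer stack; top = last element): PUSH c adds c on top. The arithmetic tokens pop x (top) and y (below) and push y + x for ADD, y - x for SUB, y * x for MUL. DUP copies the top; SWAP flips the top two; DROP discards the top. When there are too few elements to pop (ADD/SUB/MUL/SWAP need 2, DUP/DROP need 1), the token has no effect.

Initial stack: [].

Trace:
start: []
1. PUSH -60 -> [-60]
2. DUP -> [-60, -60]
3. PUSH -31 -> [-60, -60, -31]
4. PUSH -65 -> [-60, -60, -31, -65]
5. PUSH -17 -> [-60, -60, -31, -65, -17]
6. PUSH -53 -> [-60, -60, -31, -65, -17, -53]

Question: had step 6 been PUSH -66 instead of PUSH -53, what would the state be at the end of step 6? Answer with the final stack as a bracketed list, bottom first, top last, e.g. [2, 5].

(re-executing from step 6 with the substitution; state before step 6: [-60, -60, -31, -65, -17])
6. PUSH -66 -> [-60, -60, -31, -65, -17, -66]

[-60, -60, -31, -65, -17, -66]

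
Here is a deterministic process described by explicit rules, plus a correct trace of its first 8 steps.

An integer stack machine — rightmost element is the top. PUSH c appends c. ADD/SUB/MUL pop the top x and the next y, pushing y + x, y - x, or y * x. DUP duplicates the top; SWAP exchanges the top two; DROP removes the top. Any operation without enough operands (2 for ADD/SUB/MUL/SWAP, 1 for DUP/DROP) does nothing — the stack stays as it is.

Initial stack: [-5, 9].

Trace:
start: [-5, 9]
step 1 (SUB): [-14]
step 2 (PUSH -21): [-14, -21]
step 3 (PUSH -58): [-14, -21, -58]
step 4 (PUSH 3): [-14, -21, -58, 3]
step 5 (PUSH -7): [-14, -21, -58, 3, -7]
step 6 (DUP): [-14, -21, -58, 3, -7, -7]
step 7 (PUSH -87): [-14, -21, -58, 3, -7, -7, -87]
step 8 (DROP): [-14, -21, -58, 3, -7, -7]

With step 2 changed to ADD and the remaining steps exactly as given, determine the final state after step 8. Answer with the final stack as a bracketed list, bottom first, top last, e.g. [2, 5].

(re-executing from step 2 with the substitution; state before step 2: [-14])
step 2 (ADD): [-14]
step 3 (PUSH -58): [-14, -58]
step 4 (PUSH 3): [-14, -58, 3]
step 5 (PUSH -7): [-14, -58, 3, -7]
step 6 (DUP): [-14, -58, 3, -7, -7]
step 7 (PUSH -87): [-14, -58, 3, -7, -7, -87]
step 8 (DROP): [-14, -58, 3, -7, -7]

[-14, -58, 3, -7, -7]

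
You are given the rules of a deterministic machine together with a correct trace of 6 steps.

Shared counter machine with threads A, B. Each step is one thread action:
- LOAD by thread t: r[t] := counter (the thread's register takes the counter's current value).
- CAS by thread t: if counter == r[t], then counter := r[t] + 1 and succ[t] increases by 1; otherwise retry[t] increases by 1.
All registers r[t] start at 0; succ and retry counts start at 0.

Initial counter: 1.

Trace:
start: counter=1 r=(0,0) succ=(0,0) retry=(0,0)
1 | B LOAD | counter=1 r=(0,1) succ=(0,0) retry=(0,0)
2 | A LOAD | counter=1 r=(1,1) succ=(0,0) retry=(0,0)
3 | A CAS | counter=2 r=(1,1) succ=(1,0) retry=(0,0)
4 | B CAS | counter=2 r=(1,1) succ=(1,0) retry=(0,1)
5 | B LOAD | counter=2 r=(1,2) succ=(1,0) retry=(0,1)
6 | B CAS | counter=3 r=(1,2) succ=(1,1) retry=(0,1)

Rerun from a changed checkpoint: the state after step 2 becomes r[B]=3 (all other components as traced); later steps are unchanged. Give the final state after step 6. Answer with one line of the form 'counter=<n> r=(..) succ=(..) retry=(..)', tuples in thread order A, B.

counter=3 r=(1,2) succ=(1,1) retry=(0,1)

state after step 2 := counter=1 r=(1,3) succ=(0,0) retry=(0,0)
3 | A CAS | counter=2 r=(1,3) succ=(1,0) retry=(0,0)
4 | B CAS | counter=2 r=(1,3) succ=(1,0) retry=(0,1)
5 | B LOAD | counter=2 r=(1,2) succ=(1,0) retry=(0,1)
6 | B CAS | counter=3 r=(1,2) succ=(1,1) retry=(0,1)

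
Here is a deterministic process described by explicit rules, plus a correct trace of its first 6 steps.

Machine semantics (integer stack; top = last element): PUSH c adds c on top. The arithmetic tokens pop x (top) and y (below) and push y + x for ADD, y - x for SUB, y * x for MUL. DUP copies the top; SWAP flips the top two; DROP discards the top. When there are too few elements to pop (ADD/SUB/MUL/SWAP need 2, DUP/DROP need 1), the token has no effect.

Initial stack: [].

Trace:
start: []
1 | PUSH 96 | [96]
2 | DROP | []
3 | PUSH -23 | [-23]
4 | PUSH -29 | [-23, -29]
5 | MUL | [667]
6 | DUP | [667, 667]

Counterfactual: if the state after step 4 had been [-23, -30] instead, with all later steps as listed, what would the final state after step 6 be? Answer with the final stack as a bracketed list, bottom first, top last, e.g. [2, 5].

[690, 690]

state after step 4 := [-23, -30]
5 | MUL | [690]
6 | DUP | [690, 690]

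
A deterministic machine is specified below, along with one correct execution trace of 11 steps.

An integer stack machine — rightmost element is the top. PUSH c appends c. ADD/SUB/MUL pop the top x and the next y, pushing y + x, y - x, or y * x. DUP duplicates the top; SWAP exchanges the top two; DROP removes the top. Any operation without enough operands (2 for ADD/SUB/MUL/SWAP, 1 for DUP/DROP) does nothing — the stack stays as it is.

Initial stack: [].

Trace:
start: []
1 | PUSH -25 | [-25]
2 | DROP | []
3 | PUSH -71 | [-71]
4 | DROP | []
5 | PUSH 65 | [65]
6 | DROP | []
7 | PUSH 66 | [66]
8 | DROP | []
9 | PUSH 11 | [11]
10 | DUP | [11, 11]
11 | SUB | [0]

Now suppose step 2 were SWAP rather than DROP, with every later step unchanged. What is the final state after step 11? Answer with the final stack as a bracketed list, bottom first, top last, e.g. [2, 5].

(re-executing from step 2 with the substitution; state before step 2: [-25])
2 | SWAP | [-25]
3 | PUSH -71 | [-25, -71]
4 | DROP | [-25]
5 | PUSH 65 | [-25, 65]
6 | DROP | [-25]
7 | PUSH 66 | [-25, 66]
8 | DROP | [-25]
9 | PUSH 11 | [-25, 11]
10 | DUP | [-25, 11, 11]
11 | SUB | [-25, 0]

[-25, 0]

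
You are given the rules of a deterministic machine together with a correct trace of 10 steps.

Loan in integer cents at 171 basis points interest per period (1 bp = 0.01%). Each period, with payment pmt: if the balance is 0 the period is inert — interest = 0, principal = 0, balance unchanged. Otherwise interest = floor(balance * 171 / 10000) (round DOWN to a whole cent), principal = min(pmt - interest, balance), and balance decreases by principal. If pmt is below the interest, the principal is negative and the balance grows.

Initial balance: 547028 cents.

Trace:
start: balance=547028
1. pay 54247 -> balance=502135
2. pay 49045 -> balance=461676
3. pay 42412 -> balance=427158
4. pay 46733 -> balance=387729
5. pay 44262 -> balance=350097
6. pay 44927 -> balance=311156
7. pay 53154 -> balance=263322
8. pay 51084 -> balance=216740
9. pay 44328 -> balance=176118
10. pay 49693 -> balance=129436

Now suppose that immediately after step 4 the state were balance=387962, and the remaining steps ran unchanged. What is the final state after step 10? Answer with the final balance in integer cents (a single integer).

state after step 4 := balance=387962
5. pay 44262 -> balance=350334
6. pay 44927 -> balance=311397
7. pay 53154 -> balance=263567
8. pay 51084 -> balance=216989
9. pay 44328 -> balance=176371
10. pay 49693 -> balance=129693

129693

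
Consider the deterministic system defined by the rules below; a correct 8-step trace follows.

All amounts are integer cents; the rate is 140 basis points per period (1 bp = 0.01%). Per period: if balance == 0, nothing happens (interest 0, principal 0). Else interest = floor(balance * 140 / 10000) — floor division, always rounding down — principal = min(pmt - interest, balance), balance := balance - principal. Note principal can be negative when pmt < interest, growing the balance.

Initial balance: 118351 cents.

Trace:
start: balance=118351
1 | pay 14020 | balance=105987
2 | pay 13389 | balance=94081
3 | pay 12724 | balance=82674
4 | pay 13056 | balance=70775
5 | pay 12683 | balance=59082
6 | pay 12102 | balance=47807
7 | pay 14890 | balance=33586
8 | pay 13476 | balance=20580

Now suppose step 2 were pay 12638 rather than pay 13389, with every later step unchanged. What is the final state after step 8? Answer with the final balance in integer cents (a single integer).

21396

(re-executing from step 2 with the substitution; state before step 2: balance=105987)
2 | pay 12638 | balance=94832
3 | pay 12724 | balance=83435
4 | pay 13056 | balance=71547
5 | pay 12683 | balance=59865
6 | pay 12102 | balance=48601
7 | pay 14890 | balance=34391
8 | pay 13476 | balance=21396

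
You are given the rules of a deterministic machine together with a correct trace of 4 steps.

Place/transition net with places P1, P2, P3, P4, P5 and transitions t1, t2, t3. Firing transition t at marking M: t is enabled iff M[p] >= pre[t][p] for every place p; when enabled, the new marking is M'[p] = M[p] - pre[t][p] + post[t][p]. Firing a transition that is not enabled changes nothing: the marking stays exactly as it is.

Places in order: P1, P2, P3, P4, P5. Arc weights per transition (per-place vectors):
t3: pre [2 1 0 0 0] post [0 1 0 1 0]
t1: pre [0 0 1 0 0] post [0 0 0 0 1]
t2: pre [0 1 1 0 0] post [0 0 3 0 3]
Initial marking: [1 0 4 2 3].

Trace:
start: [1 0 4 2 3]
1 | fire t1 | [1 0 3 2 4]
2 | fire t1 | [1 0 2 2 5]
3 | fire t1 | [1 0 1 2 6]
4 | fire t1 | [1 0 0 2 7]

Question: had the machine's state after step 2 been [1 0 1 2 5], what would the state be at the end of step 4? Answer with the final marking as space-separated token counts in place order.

1 0 0 2 6

state after step 2 := [1 0 1 2 5]
3 | fire t1 | [1 0 0 2 6]
4 | fire t1 | [1 0 0 2 6]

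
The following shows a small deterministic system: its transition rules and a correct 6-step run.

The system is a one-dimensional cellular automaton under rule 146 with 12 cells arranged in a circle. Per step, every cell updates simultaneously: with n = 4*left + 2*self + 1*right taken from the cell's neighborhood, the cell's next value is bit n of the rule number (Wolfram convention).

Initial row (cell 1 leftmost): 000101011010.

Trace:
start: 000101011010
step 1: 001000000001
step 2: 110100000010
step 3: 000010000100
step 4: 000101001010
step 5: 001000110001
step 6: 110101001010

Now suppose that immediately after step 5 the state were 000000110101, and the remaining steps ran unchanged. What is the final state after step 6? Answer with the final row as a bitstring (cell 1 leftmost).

100001000000

state after step 5 := 000000110101
step 6: 100001000000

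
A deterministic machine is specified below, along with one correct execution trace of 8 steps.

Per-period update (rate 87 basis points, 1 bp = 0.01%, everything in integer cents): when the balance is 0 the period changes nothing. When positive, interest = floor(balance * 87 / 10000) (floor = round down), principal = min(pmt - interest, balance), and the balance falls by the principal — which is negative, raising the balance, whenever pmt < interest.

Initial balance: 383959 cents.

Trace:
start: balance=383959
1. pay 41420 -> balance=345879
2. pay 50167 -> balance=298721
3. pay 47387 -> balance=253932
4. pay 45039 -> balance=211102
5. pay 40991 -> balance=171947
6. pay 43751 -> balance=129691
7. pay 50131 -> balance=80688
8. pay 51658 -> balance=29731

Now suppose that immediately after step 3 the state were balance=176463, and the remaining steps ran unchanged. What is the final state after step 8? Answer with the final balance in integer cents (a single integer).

state after step 3 := balance=176463
4. pay 45039 -> balance=132959
5. pay 40991 -> balance=93124
6. pay 43751 -> balance=50183
7. pay 50131 -> balance=488
8. pay 51658 -> balance=0

0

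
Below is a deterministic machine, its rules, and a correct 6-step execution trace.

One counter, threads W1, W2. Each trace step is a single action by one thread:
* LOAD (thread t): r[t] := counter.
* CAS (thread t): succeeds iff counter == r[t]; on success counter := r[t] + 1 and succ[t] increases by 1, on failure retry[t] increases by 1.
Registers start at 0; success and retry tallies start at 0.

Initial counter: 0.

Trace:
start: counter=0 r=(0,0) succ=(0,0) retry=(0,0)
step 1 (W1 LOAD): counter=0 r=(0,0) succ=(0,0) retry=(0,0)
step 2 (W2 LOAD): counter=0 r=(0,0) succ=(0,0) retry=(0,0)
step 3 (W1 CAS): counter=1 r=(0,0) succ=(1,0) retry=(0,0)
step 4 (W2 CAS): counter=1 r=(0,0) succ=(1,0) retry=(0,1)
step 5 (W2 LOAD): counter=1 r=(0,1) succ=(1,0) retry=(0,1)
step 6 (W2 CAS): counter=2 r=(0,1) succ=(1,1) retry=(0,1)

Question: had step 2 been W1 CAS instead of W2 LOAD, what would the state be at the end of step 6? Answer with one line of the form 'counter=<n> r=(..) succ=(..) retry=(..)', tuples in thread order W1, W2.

(re-executing from step 2 with the substitution; state before step 2: counter=0 r=(0,0) succ=(0,0) retry=(0,0))
step 2 (W1 CAS): counter=1 r=(0,0) succ=(1,0) retry=(0,0)
step 3 (W1 CAS): counter=1 r=(0,0) succ=(1,0) retry=(1,0)
step 4 (W2 CAS): counter=1 r=(0,0) succ=(1,0) retry=(1,1)
step 5 (W2 LOAD): counter=1 r=(0,1) succ=(1,0) retry=(1,1)
step 6 (W2 CAS): counter=2 r=(0,1) succ=(1,1) retry=(1,1)

counter=2 r=(0,1) succ=(1,1) retry=(1,1)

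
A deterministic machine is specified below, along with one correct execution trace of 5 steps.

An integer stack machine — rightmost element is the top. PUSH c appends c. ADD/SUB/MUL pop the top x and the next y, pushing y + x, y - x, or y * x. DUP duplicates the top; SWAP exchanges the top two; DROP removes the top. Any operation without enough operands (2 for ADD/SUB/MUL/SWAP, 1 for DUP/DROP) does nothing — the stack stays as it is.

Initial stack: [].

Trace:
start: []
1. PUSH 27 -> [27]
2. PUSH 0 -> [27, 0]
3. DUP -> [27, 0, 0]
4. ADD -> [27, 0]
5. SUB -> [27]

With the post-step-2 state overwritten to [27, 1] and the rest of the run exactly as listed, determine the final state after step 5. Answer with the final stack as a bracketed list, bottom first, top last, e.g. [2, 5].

[25]

state after step 2 := [27, 1]
3. DUP -> [27, 1, 1]
4. ADD -> [27, 2]
5. SUB -> [25]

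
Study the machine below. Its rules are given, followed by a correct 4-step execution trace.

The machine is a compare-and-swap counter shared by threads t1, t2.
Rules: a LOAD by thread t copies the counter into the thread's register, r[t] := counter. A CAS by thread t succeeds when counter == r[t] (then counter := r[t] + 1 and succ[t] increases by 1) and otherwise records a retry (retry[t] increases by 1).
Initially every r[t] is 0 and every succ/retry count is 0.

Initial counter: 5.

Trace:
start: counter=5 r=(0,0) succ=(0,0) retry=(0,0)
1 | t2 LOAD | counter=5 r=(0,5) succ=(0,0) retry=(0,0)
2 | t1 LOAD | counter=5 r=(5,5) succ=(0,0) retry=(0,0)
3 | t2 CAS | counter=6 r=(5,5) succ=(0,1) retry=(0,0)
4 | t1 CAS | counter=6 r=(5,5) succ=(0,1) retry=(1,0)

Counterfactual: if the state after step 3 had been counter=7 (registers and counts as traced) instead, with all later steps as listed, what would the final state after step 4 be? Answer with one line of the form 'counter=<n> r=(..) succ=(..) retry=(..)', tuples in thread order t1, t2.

counter=7 r=(5,5) succ=(0,1) retry=(1,0)

state after step 3 := counter=7 r=(5,5) succ=(0,1) retry=(0,0)
4 | t1 CAS | counter=7 r=(5,5) succ=(0,1) retry=(1,0)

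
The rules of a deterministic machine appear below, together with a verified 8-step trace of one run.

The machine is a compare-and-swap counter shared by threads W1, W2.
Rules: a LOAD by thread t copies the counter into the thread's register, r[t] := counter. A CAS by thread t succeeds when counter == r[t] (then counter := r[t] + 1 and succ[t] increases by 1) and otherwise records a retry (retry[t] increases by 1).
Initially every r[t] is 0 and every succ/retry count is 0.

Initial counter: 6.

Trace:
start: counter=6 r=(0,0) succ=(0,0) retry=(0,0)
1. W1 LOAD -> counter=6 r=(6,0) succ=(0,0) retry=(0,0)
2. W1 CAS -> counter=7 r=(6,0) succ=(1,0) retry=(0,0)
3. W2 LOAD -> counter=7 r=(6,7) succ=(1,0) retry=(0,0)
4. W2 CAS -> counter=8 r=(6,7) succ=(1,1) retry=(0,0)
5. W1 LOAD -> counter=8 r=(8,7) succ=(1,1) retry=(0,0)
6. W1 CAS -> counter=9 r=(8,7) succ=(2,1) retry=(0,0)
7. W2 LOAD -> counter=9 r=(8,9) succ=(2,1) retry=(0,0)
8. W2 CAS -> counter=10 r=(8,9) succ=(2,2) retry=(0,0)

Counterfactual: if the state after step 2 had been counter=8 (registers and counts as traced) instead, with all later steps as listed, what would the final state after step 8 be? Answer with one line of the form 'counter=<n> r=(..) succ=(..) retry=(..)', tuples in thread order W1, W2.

counter=11 r=(9,10) succ=(2,2) retry=(0,0)

state after step 2 := counter=8 r=(6,0) succ=(1,0) retry=(0,0)
3. W2 LOAD -> counter=8 r=(6,8) succ=(1,0) retry=(0,0)
4. W2 CAS -> counter=9 r=(6,8) succ=(1,1) retry=(0,0)
5. W1 LOAD -> counter=9 r=(9,8) succ=(1,1) retry=(0,0)
6. W1 CAS -> counter=10 r=(9,8) succ=(2,1) retry=(0,0)
7. W2 LOAD -> counter=10 r=(9,10) succ=(2,1) retry=(0,0)
8. W2 CAS -> counter=11 r=(9,10) succ=(2,2) retry=(0,0)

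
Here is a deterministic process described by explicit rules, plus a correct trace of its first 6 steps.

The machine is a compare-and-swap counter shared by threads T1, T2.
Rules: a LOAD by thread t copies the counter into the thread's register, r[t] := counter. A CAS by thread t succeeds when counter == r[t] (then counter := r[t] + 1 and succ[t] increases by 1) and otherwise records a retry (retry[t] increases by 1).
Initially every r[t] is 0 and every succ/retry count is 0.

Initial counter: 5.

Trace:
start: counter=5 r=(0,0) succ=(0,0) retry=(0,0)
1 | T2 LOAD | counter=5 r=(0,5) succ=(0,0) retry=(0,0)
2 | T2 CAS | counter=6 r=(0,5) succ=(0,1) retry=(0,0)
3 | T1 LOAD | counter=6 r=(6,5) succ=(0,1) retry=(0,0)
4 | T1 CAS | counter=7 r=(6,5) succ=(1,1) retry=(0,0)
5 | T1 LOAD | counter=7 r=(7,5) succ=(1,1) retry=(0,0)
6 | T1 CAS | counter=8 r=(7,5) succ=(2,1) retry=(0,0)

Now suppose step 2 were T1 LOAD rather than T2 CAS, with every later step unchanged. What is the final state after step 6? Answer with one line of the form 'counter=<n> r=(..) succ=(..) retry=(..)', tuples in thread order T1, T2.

(re-executing from step 2 with the substitution; state before step 2: counter=5 r=(0,5) succ=(0,0) retry=(0,0))
2 | T1 LOAD | counter=5 r=(5,5) succ=(0,0) retry=(0,0)
3 | T1 LOAD | counter=5 r=(5,5) succ=(0,0) retry=(0,0)
4 | T1 CAS | counter=6 r=(5,5) succ=(1,0) retry=(0,0)
5 | T1 LOAD | counter=6 r=(6,5) succ=(1,0) retry=(0,0)
6 | T1 CAS | counter=7 r=(6,5) succ=(2,0) retry=(0,0)

counter=7 r=(6,5) succ=(2,0) retry=(0,0)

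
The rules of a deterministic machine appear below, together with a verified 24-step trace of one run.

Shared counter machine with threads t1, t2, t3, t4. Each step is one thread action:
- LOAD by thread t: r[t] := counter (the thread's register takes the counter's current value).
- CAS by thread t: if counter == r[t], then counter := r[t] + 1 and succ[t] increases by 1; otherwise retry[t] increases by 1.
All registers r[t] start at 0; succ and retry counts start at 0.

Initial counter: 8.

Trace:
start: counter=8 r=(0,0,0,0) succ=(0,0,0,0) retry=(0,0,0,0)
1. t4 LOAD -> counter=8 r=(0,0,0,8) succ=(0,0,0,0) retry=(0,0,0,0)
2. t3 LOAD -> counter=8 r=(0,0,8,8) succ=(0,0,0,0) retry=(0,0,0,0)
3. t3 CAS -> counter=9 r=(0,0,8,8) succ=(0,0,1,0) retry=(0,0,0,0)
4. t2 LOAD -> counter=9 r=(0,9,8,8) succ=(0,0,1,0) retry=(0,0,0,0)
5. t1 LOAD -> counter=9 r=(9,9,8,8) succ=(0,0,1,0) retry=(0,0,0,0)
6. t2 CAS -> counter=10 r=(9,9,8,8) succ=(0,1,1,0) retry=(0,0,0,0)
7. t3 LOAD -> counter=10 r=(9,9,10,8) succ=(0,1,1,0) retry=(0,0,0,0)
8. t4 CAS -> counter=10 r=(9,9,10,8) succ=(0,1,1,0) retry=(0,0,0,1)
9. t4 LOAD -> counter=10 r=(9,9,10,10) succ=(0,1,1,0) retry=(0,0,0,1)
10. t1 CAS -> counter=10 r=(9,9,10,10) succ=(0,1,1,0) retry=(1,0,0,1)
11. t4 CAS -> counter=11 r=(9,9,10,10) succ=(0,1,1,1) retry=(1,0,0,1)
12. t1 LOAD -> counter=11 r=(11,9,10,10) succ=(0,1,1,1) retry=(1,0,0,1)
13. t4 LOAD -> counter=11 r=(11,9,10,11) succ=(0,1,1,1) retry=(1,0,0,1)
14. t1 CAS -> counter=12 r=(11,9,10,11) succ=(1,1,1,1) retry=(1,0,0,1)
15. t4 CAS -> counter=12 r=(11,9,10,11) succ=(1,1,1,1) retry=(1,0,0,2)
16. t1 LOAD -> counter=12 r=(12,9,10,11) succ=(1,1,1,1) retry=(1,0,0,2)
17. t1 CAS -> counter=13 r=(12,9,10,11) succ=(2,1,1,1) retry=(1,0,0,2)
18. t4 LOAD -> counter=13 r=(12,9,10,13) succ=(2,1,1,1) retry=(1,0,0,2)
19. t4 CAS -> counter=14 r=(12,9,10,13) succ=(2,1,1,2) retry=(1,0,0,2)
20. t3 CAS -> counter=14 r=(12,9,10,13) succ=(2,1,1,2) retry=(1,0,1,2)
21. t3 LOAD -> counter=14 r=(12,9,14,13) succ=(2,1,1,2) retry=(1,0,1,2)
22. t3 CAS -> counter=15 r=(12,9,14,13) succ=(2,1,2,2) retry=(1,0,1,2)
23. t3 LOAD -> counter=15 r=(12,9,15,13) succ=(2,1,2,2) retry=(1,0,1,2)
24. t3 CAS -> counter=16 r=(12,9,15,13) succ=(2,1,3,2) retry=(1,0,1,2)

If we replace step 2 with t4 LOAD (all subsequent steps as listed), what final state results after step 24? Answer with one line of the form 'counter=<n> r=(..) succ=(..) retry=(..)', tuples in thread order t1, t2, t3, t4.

counter=15 r=(11,8,14,12) succ=(2,1,2,2) retry=(1,0,2,2)

(re-executing from step 2 with the substitution; state before step 2: counter=8 r=(0,0,0,8) succ=(0,0,0,0) retry=(0,0,0,0))
2. t4 LOAD -> counter=8 r=(0,0,0,8) succ=(0,0,0,0) retry=(0,0,0,0)
3. t3 CAS -> counter=8 r=(0,0,0,8) succ=(0,0,0,0) retry=(0,0,1,0)
4. t2 LOAD -> counter=8 r=(0,8,0,8) succ=(0,0,0,0) retry=(0,0,1,0)
5. t1 LOAD -> counter=8 r=(8,8,0,8) succ=(0,0,0,0) retry=(0,0,1,0)
6. t2 CAS -> counter=9 r=(8,8,0,8) succ=(0,1,0,0) retry=(0,0,1,0)
7. t3 LOAD -> counter=9 r=(8,8,9,8) succ=(0,1,0,0) retry=(0,0,1,0)
8. t4 CAS -> counter=9 r=(8,8,9,8) succ=(0,1,0,0) retry=(0,0,1,1)
9. t4 LOAD -> counter=9 r=(8,8,9,9) succ=(0,1,0,0) retry=(0,0,1,1)
10. t1 CAS -> counter=9 r=(8,8,9,9) succ=(0,1,0,0) retry=(1,0,1,1)
11. t4 CAS -> counter=10 r=(8,8,9,9) succ=(0,1,0,1) retry=(1,0,1,1)
12. t1 LOAD -> counter=10 r=(10,8,9,9) succ=(0,1,0,1) retry=(1,0,1,1)
13. t4 LOAD -> counter=10 r=(10,8,9,10) succ=(0,1,0,1) retry=(1,0,1,1)
14. t1 CAS -> counter=11 r=(10,8,9,10) succ=(1,1,0,1) retry=(1,0,1,1)
15. t4 CAS -> counter=11 r=(10,8,9,10) succ=(1,1,0,1) retry=(1,0,1,2)
16. t1 LOAD -> counter=11 r=(11,8,9,10) succ=(1,1,0,1) retry=(1,0,1,2)
17. t1 CAS -> counter=12 r=(11,8,9,10) succ=(2,1,0,1) retry=(1,0,1,2)
18. t4 LOAD -> counter=12 r=(11,8,9,12) succ=(2,1,0,1) retry=(1,0,1,2)
19. t4 CAS -> counter=13 r=(11,8,9,12) succ=(2,1,0,2) retry=(1,0,1,2)
20. t3 CAS -> counter=13 r=(11,8,9,12) succ=(2,1,0,2) retry=(1,0,2,2)
21. t3 LOAD -> counter=13 r=(11,8,13,12) succ=(2,1,0,2) retry=(1,0,2,2)
22. t3 CAS -> counter=14 r=(11,8,13,12) succ=(2,1,1,2) retry=(1,0,2,2)
23. t3 LOAD -> counter=14 r=(11,8,14,12) succ=(2,1,1,2) retry=(1,0,2,2)
24. t3 CAS -> counter=15 r=(11,8,14,12) succ=(2,1,2,2) retry=(1,0,2,2)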